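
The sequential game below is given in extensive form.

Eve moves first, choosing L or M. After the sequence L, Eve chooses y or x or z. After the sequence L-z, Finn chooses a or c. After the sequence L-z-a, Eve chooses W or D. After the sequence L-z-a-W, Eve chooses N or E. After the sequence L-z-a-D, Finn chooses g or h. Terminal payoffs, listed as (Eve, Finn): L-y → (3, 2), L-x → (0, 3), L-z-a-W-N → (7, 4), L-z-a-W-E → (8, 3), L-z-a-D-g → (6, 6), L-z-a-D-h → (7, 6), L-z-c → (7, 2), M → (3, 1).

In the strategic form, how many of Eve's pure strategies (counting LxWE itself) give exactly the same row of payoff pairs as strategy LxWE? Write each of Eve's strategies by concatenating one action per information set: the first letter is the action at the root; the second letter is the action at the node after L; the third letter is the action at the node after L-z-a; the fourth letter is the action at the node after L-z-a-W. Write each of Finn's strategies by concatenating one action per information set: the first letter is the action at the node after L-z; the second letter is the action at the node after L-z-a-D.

4

Row for LxWE (columns ag, ah, cg, ch): (0,3) (0,3) (0,3) (0,3).
Under LxWE, Eve's choice at the node after L-z-a and at the node after L-z-a-W can never be reached regardless of what Finn does, so varying those choices leaves every outcome unchanged.
Holding the reachable choices fixed and varying the unreachable ones freely already gives 2 × 2 = 4 equivalent strategies.
No other strategy reproduces this row, so those 4 are the full class: LxWN, LxWE, LxDN, LxDE.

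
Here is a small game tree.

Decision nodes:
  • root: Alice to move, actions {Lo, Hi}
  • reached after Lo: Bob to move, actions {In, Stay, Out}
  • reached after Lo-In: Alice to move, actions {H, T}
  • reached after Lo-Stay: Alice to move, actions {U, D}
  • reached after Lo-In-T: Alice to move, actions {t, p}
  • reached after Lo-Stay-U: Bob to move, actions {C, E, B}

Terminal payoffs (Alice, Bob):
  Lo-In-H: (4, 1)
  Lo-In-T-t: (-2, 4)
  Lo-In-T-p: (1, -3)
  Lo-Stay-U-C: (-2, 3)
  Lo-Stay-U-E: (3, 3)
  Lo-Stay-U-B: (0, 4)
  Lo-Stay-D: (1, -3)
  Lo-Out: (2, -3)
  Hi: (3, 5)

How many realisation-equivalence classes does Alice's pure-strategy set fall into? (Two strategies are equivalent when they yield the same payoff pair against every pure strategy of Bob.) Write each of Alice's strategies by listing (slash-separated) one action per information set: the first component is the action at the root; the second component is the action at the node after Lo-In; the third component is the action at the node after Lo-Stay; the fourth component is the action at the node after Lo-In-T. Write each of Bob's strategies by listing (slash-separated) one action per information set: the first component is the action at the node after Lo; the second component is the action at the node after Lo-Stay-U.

Alice has 16 pure strategies: Lo/H/U/t, Lo/H/U/p, Lo/H/D/t, Lo/H/D/p, Lo/T/U/t, Lo/T/U/p, Lo/T/D/t, Lo/T/D/p, Hi/H/U/t, Hi/H/U/p, Hi/H/D/t, Hi/H/D/p, Hi/T/U/t, Hi/T/U/p, Hi/T/D/t, Hi/T/D/p. Columns: In/C, In/E, In/B, Stay/C, Stay/E, Stay/B, Out/C, Out/E, Out/B.
{Lo/H/U/t, Lo/H/U/p} → row (4,1) (4,1) (4,1) (-2,3) (3,3) (0,4) (2,-3) (2,-3) (2,-3)
{Lo/H/D/t, Lo/H/D/p} → row (4,1) (4,1) (4,1) (1,-3) (1,-3) (1,-3) (2,-3) (2,-3) (2,-3)
{Lo/T/U/t} → row (-2,4) (-2,4) (-2,4) (-2,3) (3,3) (0,4) (2,-3) (2,-3) (2,-3)
{Lo/T/U/p} → row (1,-3) (1,-3) (1,-3) (-2,3) (3,3) (0,4) (2,-3) (2,-3) (2,-3)
{Lo/T/D/t} → row (-2,4) (-2,4) (-2,4) (1,-3) (1,-3) (1,-3) (2,-3) (2,-3) (2,-3)
{Lo/T/D/p} → row (1,-3) (1,-3) (1,-3) (1,-3) (1,-3) (1,-3) (2,-3) (2,-3) (2,-3)
{Hi/H/U/t, Hi/H/U/p, Hi/H/D/t, Hi/H/D/p, Hi/T/U/t, Hi/T/U/p, Hi/T/D/t, Hi/T/D/p} → row (3,5) (3,5) (3,5) (3,5) (3,5) (3,5) (3,5) (3,5) (3,5)
That's 7 distinct rows out of 16 strategies.

7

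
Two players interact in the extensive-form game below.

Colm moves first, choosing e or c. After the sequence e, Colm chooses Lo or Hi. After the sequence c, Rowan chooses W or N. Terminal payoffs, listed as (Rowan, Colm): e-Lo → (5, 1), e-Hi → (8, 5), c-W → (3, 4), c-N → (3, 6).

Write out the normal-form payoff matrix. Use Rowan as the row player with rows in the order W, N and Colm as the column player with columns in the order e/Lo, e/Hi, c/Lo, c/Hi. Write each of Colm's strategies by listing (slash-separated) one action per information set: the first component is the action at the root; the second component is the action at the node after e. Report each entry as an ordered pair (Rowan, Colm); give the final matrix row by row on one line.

Row W: e/Lo→(5,1), e/Hi→(8,5), c/Lo→(3,4), c/Hi→(3,4)
Row N: e/Lo→(5,1), e/Hi→(8,5), c/Lo→(3,6), c/Hi→(3,6)

W: (5,1) (8,5) (3,4) (3,4) | N: (5,1) (8,5) (3,6) (3,6)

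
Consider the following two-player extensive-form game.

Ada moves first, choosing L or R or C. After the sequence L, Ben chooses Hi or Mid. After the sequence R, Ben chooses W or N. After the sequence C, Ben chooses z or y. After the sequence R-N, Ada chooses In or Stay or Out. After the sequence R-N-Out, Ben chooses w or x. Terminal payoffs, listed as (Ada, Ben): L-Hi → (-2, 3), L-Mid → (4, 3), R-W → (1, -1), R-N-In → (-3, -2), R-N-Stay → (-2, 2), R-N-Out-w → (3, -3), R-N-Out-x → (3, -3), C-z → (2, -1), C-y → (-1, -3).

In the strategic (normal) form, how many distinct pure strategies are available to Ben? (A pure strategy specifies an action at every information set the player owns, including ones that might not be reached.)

16

Ben owns the node after L with actions {Hi, Mid} — two choices.
Ben owns the node after R with actions {W, N} — two choices.
Ben owns the node after C with actions {z, y} — two choices.
Ben owns the node after R-N-Out with actions {w, x} — two choices.
A pure strategy fixes one action at each information set independently, so the count is the product 2 × 2 × 2 × 2 = 16.
(For reference, Ada has 9 pure strategies, giving a 16×9 normal-form matrix.)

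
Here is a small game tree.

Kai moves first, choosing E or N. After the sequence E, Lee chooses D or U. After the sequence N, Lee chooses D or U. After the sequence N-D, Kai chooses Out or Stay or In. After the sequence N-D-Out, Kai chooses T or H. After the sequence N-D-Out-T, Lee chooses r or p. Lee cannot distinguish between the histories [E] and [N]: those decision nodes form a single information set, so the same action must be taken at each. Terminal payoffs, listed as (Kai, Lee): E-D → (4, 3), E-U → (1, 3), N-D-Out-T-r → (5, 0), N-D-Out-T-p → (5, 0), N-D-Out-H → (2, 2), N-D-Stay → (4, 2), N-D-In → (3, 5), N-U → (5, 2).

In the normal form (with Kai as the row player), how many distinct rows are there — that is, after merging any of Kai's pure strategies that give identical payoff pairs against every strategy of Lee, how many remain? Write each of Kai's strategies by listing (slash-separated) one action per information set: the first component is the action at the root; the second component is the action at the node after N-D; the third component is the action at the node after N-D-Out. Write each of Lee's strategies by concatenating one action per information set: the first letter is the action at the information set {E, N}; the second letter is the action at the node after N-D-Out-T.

Kai has 12 pure strategies: E/Out/T, E/Out/H, E/Stay/T, E/Stay/H, E/In/T, E/In/H, N/Out/T, N/Out/H, N/Stay/T, N/Stay/H, N/In/T, N/In/H. Columns: Dr, Dp, Ur, Up.
{E/Out/T, E/Out/H, E/Stay/T, E/Stay/H, E/In/T, E/In/H} → row (4,3) (4,3) (1,3) (1,3)
{N/Out/T} → row (5,0) (5,0) (5,2) (5,2)
{N/Out/H} → row (2,2) (2,2) (5,2) (5,2)
{N/Stay/T, N/Stay/H} → row (4,2) (4,2) (5,2) (5,2)
{N/In/T, N/In/H} → row (3,5) (3,5) (5,2) (5,2)
That's 5 distinct rows out of 12 strategies.

5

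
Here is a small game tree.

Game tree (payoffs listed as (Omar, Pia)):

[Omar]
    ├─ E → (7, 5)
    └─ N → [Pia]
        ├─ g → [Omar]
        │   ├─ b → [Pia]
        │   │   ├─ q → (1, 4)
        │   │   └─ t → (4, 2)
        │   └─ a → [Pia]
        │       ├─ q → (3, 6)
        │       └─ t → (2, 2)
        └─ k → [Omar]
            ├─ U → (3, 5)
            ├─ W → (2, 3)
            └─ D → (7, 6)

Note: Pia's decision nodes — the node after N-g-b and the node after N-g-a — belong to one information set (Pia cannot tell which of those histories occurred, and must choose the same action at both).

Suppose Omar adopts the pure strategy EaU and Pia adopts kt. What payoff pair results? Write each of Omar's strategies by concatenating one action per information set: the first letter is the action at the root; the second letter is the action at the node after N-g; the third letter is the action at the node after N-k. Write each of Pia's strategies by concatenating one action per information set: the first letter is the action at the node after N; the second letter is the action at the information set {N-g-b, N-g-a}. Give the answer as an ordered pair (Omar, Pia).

Trace the play path from the root:
  Omar plays E
→ terminal payoff (7, 5).
(Omar's choice at the node after N-g is never reached on this path, so it doesn't affect the outcome.)

(7, 5)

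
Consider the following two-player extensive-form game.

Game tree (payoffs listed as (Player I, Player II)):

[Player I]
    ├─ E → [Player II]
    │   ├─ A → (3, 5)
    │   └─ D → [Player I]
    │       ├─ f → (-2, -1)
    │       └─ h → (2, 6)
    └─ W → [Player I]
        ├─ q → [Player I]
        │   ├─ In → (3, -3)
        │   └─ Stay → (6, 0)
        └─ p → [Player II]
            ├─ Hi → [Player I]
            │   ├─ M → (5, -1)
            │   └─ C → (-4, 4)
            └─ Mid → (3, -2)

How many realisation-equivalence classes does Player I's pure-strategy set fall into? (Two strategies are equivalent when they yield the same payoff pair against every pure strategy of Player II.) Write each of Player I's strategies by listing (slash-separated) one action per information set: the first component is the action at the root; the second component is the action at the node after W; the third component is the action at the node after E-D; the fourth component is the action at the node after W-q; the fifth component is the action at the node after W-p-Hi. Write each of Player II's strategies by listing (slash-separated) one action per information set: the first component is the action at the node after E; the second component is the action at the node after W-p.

6

Player I has 32 pure strategies: E/q/f/In/M, E/q/f/In/C, E/q/f/Stay/M, E/q/f/Stay/C, E/q/h/In/M, E/q/h/In/C, E/q/h/Stay/M, E/q/h/Stay/C, E/p/f/In/M, E/p/f/In/C, E/p/f/Stay/M, E/p/f/Stay/C, E/p/h/In/M, E/p/h/In/C, E/p/h/Stay/M, E/p/h/Stay/C, W/q/f/In/M, W/q/f/In/C, W/q/f/Stay/M, W/q/f/Stay/C, W/q/h/In/M, W/q/h/In/C, W/q/h/Stay/M, W/q/h/Stay/C, W/p/f/In/M, W/p/f/In/C, W/p/f/Stay/M, W/p/f/Stay/C, W/p/h/In/M, W/p/h/In/C, W/p/h/Stay/M, W/p/h/Stay/C. Columns: A/Hi, A/Mid, D/Hi, D/Mid.
{E/q/f/In/M, E/q/f/In/C, E/q/f/Stay/M, E/q/f/Stay/C, E/p/f/In/M, E/p/f/In/C, E/p/f/Stay/M, E/p/f/Stay/C} → row (3,5) (3,5) (-2,-1) (-2,-1)
{E/q/h/In/M, E/q/h/In/C, E/q/h/Stay/M, E/q/h/Stay/C, E/p/h/In/M, E/p/h/In/C, E/p/h/Stay/M, E/p/h/Stay/C} → row (3,5) (3,5) (2,6) (2,6)
{W/q/f/In/M, W/q/f/In/C, W/q/h/In/M, W/q/h/In/C} → row (3,-3) (3,-3) (3,-3) (3,-3)
{W/q/f/Stay/M, W/q/f/Stay/C, W/q/h/Stay/M, W/q/h/Stay/C} → row (6,0) (6,0) (6,0) (6,0)
{W/p/f/In/M, W/p/f/Stay/M, W/p/h/In/M, W/p/h/Stay/M} → row (5,-1) (3,-2) (5,-1) (3,-2)
{W/p/f/In/C, W/p/f/Stay/C, W/p/h/In/C, W/p/h/Stay/C} → row (-4,4) (3,-2) (-4,4) (3,-2)
That's 6 distinct rows out of 32 strategies.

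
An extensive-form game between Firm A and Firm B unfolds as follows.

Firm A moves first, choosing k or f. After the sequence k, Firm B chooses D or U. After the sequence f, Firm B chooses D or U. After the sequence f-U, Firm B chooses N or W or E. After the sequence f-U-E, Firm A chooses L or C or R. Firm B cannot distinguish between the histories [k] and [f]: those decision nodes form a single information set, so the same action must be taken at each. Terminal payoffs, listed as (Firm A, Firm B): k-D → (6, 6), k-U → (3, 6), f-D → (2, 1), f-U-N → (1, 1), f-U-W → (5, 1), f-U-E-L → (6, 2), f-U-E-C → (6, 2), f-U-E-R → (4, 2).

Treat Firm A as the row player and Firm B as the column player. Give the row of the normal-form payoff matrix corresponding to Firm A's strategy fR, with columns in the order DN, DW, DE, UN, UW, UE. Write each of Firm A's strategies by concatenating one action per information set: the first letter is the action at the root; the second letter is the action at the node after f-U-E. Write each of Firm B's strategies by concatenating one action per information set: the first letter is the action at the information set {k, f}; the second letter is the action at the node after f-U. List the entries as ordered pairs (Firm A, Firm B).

vs DN: Firm A plays f → Firm B plays D at [f] → (2, 1)
vs DW: Firm A plays f → Firm B plays D at [f] → (2, 1)
vs DE: Firm A plays f → Firm B plays D at [f] → (2, 1)
vs UN: Firm A plays f → Firm B plays U at [f] → Firm B plays N at [f-U] → (1, 1)
vs UW: Firm A plays f → Firm B plays U at [f] → Firm B plays W at [f-U] → (5, 1)
vs UE: Firm A plays f → Firm B plays U at [f] → Firm B plays E at [f-U] → Firm A plays R at [f-U-E] → (4, 2)

(2,1) (2,1) (2,1) (1,1) (5,1) (4,2)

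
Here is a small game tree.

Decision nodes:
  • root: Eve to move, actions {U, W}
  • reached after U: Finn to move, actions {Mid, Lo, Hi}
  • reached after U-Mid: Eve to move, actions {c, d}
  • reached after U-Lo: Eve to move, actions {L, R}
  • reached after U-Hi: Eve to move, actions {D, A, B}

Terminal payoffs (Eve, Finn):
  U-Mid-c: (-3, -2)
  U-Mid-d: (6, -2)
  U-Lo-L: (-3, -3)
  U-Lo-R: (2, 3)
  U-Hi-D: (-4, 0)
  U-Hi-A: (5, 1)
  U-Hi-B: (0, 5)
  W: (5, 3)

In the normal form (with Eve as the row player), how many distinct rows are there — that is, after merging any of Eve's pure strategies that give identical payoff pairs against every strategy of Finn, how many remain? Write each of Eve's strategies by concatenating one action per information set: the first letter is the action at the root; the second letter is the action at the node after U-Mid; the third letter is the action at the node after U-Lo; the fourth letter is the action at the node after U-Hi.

13

Eve has 24 pure strategies: UcLD, UcLA, UcLB, UcRD, UcRA, UcRB, UdLD, UdLA, UdLB, UdRD, UdRA, UdRB, WcLD, WcLA, WcLB, WcRD, WcRA, WcRB, WdLD, WdLA, WdLB, WdRD, WdRA, WdRB. Columns: Mid, Lo, Hi.
{UcLD} → row (-3,-2) (-3,-3) (-4,0)
{UcLA} → row (-3,-2) (-3,-3) (5,1)
{UcLB} → row (-3,-2) (-3,-3) (0,5)
{UcRD} → row (-3,-2) (2,3) (-4,0)
{UcRA} → row (-3,-2) (2,3) (5,1)
{UcRB} → row (-3,-2) (2,3) (0,5)
{UdLD} → row (6,-2) (-3,-3) (-4,0)
{UdLA} → row (6,-2) (-3,-3) (5,1)
{UdLB} → row (6,-2) (-3,-3) (0,5)
{UdRD} → row (6,-2) (2,3) (-4,0)
{UdRA} → row (6,-2) (2,3) (5,1)
{UdRB} → row (6,-2) (2,3) (0,5)
{WcLD, WcLA, WcLB, WcRD, WcRA, WcRB, WdLD, WdLA, WdLB, WdRD, WdRA, WdRB} → row (5,3) (5,3) (5,3)
That's 13 distinct rows out of 24 strategies.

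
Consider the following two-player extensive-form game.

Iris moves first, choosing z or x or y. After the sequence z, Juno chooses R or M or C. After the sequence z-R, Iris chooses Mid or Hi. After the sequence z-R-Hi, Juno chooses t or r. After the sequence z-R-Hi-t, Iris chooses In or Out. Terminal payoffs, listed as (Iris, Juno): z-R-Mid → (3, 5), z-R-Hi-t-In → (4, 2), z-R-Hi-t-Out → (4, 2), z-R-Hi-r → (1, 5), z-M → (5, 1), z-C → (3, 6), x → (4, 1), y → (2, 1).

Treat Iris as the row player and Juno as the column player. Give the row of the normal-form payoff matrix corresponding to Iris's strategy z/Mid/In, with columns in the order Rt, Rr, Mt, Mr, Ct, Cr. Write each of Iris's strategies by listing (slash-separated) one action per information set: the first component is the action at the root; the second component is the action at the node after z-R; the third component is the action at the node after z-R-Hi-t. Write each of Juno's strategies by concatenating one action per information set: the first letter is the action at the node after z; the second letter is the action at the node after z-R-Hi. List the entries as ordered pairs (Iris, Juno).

(3,5) (3,5) (5,1) (5,1) (3,6) (3,6)

vs Rt: Iris plays z → Juno plays R at [z] → Iris plays Mid at [z-R] → (3, 5)
vs Rr: Iris plays z → Juno plays R at [z] → Iris plays Mid at [z-R] → (3, 5)
vs Mt: Iris plays z → Juno plays M at [z] → (5, 1)
vs Mr: Iris plays z → Juno plays M at [z] → (5, 1)
vs Ct: Iris plays z → Juno plays C at [z] → (3, 6)
vs Cr: Iris plays z → Juno plays C at [z] → (3, 6)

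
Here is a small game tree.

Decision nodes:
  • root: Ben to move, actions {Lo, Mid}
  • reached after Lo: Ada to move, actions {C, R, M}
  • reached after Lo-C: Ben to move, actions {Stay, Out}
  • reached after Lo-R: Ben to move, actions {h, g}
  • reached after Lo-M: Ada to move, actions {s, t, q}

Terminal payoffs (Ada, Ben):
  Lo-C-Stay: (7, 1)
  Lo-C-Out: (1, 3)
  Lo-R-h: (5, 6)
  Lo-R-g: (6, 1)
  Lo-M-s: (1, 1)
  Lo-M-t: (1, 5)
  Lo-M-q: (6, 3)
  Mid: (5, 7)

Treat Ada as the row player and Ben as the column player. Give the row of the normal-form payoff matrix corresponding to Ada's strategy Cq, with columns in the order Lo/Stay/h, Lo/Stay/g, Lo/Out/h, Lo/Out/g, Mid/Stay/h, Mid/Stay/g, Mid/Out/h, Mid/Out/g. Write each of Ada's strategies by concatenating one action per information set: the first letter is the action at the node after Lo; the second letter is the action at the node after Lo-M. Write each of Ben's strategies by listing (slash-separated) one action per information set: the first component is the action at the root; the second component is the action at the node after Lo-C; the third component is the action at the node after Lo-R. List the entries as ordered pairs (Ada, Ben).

(7,1) (7,1) (1,3) (1,3) (5,7) (5,7) (5,7) (5,7)

vs Lo/Stay/h: Ben plays Lo → Ada plays C at [Lo] → Ben plays Stay at [Lo-C] → (7, 1)
vs Lo/Stay/g: Ben plays Lo → Ada plays C at [Lo] → Ben plays Stay at [Lo-C] → (7, 1)
vs Lo/Out/h: Ben plays Lo → Ada plays C at [Lo] → Ben plays Out at [Lo-C] → (1, 3)
vs Lo/Out/g: Ben plays Lo → Ada plays C at [Lo] → Ben plays Out at [Lo-C] → (1, 3)
vs Mid/Stay/h: Ben plays Mid → (5, 7)
vs Mid/Stay/g: Ben plays Mid → (5, 7)
vs Mid/Out/h: Ben plays Mid → (5, 7)
vs Mid/Out/g: Ben plays Mid → (5, 7)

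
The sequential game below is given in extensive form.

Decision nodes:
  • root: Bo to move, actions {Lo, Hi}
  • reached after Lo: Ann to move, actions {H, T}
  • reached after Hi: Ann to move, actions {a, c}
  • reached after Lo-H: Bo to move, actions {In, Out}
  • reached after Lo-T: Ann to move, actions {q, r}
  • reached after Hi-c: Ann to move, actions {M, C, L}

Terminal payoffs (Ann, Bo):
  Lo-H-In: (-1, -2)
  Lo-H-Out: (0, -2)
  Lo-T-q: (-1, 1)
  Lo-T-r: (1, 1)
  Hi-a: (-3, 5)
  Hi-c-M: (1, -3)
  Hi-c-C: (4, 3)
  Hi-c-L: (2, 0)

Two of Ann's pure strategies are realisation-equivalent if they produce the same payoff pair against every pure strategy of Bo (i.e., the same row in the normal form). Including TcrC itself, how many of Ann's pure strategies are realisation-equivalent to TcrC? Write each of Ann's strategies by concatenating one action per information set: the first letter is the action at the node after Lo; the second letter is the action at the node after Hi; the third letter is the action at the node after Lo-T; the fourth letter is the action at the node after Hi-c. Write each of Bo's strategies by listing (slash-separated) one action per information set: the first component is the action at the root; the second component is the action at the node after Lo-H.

1

Row for TcrC (columns Lo/In, Lo/Out, Hi/In, Hi/Out): (1,1) (1,1) (4,3) (4,3).
Every one of Ann's information sets is on the play path for some reply by Bo when Ann follows TcrC.
Changing the action at any of them therefore changes at least one column, so only TcrC itself gives this row.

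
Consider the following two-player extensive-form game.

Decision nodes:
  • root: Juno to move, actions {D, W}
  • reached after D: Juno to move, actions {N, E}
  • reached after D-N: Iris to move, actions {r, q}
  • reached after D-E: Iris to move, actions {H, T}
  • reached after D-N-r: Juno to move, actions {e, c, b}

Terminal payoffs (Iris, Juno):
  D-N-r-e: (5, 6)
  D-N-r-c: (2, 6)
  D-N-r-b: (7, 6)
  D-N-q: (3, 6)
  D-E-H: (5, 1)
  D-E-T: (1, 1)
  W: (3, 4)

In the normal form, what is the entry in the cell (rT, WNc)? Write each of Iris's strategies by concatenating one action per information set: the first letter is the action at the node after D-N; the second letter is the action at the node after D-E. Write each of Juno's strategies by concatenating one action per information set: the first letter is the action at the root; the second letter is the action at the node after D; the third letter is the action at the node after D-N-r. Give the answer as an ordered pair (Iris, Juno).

Trace the play path from the root:
  Juno plays W
→ terminal payoff (3, 4).
(Iris's choice at the node after D-N is never reached on this path, so it doesn't affect the outcome.)

(3, 4)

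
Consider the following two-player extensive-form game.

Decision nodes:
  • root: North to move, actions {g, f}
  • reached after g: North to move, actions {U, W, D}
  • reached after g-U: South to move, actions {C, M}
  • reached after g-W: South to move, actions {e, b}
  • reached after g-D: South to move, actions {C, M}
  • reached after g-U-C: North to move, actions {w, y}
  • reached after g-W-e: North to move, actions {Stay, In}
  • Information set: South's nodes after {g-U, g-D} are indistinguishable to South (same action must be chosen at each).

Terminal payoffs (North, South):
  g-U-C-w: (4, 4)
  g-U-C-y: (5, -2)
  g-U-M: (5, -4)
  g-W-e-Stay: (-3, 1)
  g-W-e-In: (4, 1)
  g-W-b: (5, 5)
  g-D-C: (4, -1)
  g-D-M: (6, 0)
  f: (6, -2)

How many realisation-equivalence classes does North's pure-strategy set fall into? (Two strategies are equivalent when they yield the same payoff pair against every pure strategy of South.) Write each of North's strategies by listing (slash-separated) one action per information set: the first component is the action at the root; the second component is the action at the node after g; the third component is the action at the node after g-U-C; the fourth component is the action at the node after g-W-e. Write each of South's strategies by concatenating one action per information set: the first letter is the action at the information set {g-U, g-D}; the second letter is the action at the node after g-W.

North has 24 pure strategies: g/U/w/Stay, g/U/w/In, g/U/y/Stay, g/U/y/In, g/W/w/Stay, g/W/w/In, g/W/y/Stay, g/W/y/In, g/D/w/Stay, g/D/w/In, g/D/y/Stay, g/D/y/In, f/U/w/Stay, f/U/w/In, f/U/y/Stay, f/U/y/In, f/W/w/Stay, f/W/w/In, f/W/y/Stay, f/W/y/In, f/D/w/Stay, f/D/w/In, f/D/y/Stay, f/D/y/In. Columns: Ce, Cb, Me, Mb.
{g/U/w/Stay, g/U/w/In} → row (4,4) (4,4) (5,-4) (5,-4)
{g/U/y/Stay, g/U/y/In} → row (5,-2) (5,-2) (5,-4) (5,-4)
{g/W/w/Stay, g/W/y/Stay} → row (-3,1) (5,5) (-3,1) (5,5)
{g/W/w/In, g/W/y/In} → row (4,1) (5,5) (4,1) (5,5)
{g/D/w/Stay, g/D/w/In, g/D/y/Stay, g/D/y/In} → row (4,-1) (4,-1) (6,0) (6,0)
{f/U/w/Stay, f/U/w/In, f/U/y/Stay, f/U/y/In, f/W/w/Stay, f/W/w/In, f/W/y/Stay, f/W/y/In, f/D/w/Stay, f/D/w/In, f/D/y/Stay, f/D/y/In} → row (6,-2) (6,-2) (6,-2) (6,-2)
That's 6 distinct rows out of 24 strategies.

6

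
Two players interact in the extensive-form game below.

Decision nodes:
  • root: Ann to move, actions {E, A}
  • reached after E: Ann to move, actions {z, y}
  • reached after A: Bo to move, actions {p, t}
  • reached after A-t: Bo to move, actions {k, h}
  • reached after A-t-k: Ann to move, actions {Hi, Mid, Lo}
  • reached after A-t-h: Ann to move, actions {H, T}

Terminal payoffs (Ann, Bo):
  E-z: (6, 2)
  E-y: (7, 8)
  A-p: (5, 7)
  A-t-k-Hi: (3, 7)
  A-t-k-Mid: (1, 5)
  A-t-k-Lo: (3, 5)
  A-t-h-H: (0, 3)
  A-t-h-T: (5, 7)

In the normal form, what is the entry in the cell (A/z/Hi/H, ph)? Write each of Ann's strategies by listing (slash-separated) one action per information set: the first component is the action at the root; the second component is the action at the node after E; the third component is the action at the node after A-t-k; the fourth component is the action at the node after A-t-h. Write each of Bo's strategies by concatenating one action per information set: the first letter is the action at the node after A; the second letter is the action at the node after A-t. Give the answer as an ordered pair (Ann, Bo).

Trace the play path from the root:
  Ann plays A
  Bo plays p at [A]
→ terminal payoff (5, 7).
(Ann's choice at the node after E is never reached on this path, so it doesn't affect the outcome.)

(5, 7)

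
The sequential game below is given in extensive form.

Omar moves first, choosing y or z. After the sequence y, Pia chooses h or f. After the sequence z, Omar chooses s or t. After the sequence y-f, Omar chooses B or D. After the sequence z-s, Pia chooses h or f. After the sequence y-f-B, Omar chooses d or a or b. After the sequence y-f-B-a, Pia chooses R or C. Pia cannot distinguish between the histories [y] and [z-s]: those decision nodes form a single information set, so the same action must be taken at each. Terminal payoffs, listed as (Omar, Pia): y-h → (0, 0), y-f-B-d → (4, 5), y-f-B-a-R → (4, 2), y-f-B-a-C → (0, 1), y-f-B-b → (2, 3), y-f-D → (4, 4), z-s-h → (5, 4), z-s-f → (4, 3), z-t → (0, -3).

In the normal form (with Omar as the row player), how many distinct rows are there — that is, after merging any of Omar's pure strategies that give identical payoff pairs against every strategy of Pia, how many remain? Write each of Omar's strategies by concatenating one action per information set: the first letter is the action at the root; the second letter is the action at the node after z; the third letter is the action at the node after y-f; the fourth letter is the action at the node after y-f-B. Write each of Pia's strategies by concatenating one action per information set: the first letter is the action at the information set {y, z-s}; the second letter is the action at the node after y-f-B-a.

6

Omar has 24 pure strategies: ysBd, ysBa, ysBb, ysDd, ysDa, ysDb, ytBd, ytBa, ytBb, ytDd, ytDa, ytDb, zsBd, zsBa, zsBb, zsDd, zsDa, zsDb, ztBd, ztBa, ztBb, ztDd, ztDa, ztDb. Columns: hR, hC, fR, fC.
{ysBd, ytBd} → row (0,0) (0,0) (4,5) (4,5)
{ysBa, ytBa} → row (0,0) (0,0) (4,2) (0,1)
{ysBb, ytBb} → row (0,0) (0,0) (2,3) (2,3)
{ysDd, ysDa, ysDb, ytDd, ytDa, ytDb} → row (0,0) (0,0) (4,4) (4,4)
{zsBd, zsBa, zsBb, zsDd, zsDa, zsDb} → row (5,4) (5,4) (4,3) (4,3)
{ztBd, ztBa, ztBb, ztDd, ztDa, ztDb} → row (0,-3) (0,-3) (0,-3) (0,-3)
That's 6 distinct rows out of 24 strategies.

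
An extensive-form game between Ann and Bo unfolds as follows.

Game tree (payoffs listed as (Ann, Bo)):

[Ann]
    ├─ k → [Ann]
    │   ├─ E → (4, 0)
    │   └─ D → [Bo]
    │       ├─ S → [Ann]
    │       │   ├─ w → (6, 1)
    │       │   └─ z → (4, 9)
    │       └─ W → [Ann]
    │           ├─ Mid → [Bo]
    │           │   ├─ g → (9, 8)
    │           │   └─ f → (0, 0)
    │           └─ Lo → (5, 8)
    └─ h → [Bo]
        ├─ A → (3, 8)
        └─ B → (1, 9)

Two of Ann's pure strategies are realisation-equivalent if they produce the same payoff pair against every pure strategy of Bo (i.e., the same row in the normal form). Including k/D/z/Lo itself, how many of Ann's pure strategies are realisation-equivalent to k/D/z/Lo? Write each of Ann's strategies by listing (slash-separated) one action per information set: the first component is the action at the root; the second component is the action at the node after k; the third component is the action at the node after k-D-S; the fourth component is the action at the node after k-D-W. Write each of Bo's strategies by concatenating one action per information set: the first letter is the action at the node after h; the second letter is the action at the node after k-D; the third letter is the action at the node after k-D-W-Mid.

1

Row for k/D/z/Lo (columns ASg, ASf, AWg, AWf, BSg, BSf, BWg, BWf): (4,9) (4,9) (5,8) (5,8) (4,9) (4,9) (5,8) (5,8).
Every one of Ann's information sets is on the play path for some reply by Bo when Ann follows k/D/z/Lo.
Changing the action at any of them therefore changes at least one column, so only k/D/z/Lo itself gives this row.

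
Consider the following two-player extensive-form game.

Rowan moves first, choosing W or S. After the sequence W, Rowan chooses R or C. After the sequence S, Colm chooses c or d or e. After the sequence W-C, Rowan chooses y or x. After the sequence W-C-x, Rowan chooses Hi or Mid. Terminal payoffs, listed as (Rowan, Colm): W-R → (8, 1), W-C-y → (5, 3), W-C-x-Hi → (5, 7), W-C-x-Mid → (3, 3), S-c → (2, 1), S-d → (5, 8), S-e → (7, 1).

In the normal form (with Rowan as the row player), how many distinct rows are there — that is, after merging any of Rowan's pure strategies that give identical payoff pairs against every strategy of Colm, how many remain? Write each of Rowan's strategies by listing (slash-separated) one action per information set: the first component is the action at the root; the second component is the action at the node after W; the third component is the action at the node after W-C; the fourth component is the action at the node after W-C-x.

Rowan has 16 pure strategies: W/R/y/Hi, W/R/y/Mid, W/R/x/Hi, W/R/x/Mid, W/C/y/Hi, W/C/y/Mid, W/C/x/Hi, W/C/x/Mid, S/R/y/Hi, S/R/y/Mid, S/R/x/Hi, S/R/x/Mid, S/C/y/Hi, S/C/y/Mid, S/C/x/Hi, S/C/x/Mid. Columns: c, d, e.
{W/R/y/Hi, W/R/y/Mid, W/R/x/Hi, W/R/x/Mid} → row (8,1) (8,1) (8,1)
{W/C/y/Hi, W/C/y/Mid} → row (5,3) (5,3) (5,3)
{W/C/x/Hi} → row (5,7) (5,7) (5,7)
{W/C/x/Mid} → row (3,3) (3,3) (3,3)
{S/R/y/Hi, S/R/y/Mid, S/R/x/Hi, S/R/x/Mid, S/C/y/Hi, S/C/y/Mid, S/C/x/Hi, S/C/x/Mid} → row (2,1) (5,8) (7,1)
That's 5 distinct rows out of 16 strategies.

5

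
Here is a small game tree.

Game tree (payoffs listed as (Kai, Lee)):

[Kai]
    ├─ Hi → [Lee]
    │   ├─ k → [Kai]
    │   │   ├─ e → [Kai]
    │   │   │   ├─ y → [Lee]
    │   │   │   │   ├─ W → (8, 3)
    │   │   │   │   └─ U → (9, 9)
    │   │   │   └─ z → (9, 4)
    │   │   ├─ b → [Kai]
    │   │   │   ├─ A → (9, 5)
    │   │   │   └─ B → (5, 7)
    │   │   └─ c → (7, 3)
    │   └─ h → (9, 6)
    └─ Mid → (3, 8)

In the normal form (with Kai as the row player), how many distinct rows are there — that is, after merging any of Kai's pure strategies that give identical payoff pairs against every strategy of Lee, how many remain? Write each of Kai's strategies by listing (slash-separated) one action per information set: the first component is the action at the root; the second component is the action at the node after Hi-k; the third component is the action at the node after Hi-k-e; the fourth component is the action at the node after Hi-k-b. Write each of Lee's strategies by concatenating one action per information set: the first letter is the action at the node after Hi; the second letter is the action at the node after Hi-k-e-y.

Kai has 24 pure strategies: Hi/e/y/A, Hi/e/y/B, Hi/e/z/A, Hi/e/z/B, Hi/b/y/A, Hi/b/y/B, Hi/b/z/A, Hi/b/z/B, Hi/c/y/A, Hi/c/y/B, Hi/c/z/A, Hi/c/z/B, Mid/e/y/A, Mid/e/y/B, Mid/e/z/A, Mid/e/z/B, Mid/b/y/A, Mid/b/y/B, Mid/b/z/A, Mid/b/z/B, Mid/c/y/A, Mid/c/y/B, Mid/c/z/A, Mid/c/z/B. Columns: kW, kU, hW, hU.
{Hi/e/y/A, Hi/e/y/B} → row (8,3) (9,9) (9,6) (9,6)
{Hi/e/z/A, Hi/e/z/B} → row (9,4) (9,4) (9,6) (9,6)
{Hi/b/y/A, Hi/b/z/A} → row (9,5) (9,5) (9,6) (9,6)
{Hi/b/y/B, Hi/b/z/B} → row (5,7) (5,7) (9,6) (9,6)
{Hi/c/y/A, Hi/c/y/B, Hi/c/z/A, Hi/c/z/B} → row (7,3) (7,3) (9,6) (9,6)
{Mid/e/y/A, Mid/e/y/B, Mid/e/z/A, Mid/e/z/B, Mid/b/y/A, Mid/b/y/B, Mid/b/z/A, Mid/b/z/B, Mid/c/y/A, Mid/c/y/B, Mid/c/z/A, Mid/c/z/B} → row (3,8) (3,8) (3,8) (3,8)
That's 6 distinct rows out of 24 strategies.

6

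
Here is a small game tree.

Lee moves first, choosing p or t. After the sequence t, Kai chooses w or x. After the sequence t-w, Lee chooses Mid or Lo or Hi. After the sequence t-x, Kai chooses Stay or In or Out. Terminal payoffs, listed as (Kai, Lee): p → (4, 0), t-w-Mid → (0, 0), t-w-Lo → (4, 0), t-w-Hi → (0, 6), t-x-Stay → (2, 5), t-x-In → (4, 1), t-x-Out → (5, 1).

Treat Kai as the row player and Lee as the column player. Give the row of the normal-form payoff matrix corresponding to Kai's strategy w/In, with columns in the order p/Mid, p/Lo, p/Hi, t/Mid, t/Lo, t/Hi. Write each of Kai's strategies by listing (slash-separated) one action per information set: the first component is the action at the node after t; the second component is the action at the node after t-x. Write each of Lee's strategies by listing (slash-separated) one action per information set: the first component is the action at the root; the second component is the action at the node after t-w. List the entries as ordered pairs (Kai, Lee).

(4,0) (4,0) (4,0) (0,0) (4,0) (0,6)

vs p/Mid: Lee plays p → (4, 0)
vs p/Lo: Lee plays p → (4, 0)
vs p/Hi: Lee plays p → (4, 0)
vs t/Mid: Lee plays t → Kai plays w at [t] → Lee plays Mid at [t-w] → (0, 0)
vs t/Lo: Lee plays t → Kai plays w at [t] → Lee plays Lo at [t-w] → (4, 0)
vs t/Hi: Lee plays t → Kai plays w at [t] → Lee plays Hi at [t-w] → (0, 6)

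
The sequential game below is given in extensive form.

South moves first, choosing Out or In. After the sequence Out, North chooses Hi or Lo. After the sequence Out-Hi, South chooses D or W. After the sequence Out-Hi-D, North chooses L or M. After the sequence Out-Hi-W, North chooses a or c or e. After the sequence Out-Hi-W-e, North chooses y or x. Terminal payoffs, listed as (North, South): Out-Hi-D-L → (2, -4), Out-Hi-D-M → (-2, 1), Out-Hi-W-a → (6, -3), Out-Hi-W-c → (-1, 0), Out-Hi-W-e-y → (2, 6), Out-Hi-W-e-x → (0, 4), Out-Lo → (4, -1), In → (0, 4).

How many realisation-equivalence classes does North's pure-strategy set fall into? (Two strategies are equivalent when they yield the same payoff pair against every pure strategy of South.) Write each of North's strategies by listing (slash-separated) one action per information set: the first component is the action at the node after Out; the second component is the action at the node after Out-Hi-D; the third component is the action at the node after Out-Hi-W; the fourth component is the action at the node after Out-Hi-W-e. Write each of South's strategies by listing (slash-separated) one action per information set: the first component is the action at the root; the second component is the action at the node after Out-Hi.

North has 24 pure strategies: Hi/L/a/y, Hi/L/a/x, Hi/L/c/y, Hi/L/c/x, Hi/L/e/y, Hi/L/e/x, Hi/M/a/y, Hi/M/a/x, Hi/M/c/y, Hi/M/c/x, Hi/M/e/y, Hi/M/e/x, Lo/L/a/y, Lo/L/a/x, Lo/L/c/y, Lo/L/c/x, Lo/L/e/y, Lo/L/e/x, Lo/M/a/y, Lo/M/a/x, Lo/M/c/y, Lo/M/c/x, Lo/M/e/y, Lo/M/e/x. Columns: Out/D, Out/W, In/D, In/W.
{Hi/L/a/y, Hi/L/a/x} → row (2,-4) (6,-3) (0,4) (0,4)
{Hi/L/c/y, Hi/L/c/x} → row (2,-4) (-1,0) (0,4) (0,4)
{Hi/L/e/y} → row (2,-4) (2,6) (0,4) (0,4)
{Hi/L/e/x} → row (2,-4) (0,4) (0,4) (0,4)
{Hi/M/a/y, Hi/M/a/x} → row (-2,1) (6,-3) (0,4) (0,4)
{Hi/M/c/y, Hi/M/c/x} → row (-2,1) (-1,0) (0,4) (0,4)
{Hi/M/e/y} → row (-2,1) (2,6) (0,4) (0,4)
{Hi/M/e/x} → row (-2,1) (0,4) (0,4) (0,4)
{Lo/L/a/y, Lo/L/a/x, Lo/L/c/y, Lo/L/c/x, Lo/L/e/y, Lo/L/e/x, Lo/M/a/y, Lo/M/a/x, Lo/M/c/y, Lo/M/c/x, Lo/M/e/y, Lo/M/e/x} → row (4,-1) (4,-1) (0,4) (0,4)
That's 9 distinct rows out of 24 strategies.

9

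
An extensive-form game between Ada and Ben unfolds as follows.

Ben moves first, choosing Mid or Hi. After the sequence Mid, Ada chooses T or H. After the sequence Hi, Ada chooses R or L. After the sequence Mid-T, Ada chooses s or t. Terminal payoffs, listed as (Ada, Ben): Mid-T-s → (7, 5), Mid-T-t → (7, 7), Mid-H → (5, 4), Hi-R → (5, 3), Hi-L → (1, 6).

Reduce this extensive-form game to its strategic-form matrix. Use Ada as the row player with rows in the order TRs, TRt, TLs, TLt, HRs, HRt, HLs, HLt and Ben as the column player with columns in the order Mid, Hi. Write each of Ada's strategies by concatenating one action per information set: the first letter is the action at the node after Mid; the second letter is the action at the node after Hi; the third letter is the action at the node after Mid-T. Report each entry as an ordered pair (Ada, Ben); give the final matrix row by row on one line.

Row TRs: Mid→(7,5), Hi→(5,3)
Row TRt: Mid→(7,7), Hi→(5,3)
Row TLs: Mid→(7,5), Hi→(1,6)
Row TLt: Mid→(7,7), Hi→(1,6)
Row HRs: Mid→(5,4), Hi→(5,3)
Row HRt: Mid→(5,4), Hi→(5,3)
Row HLs: Mid→(5,4), Hi→(1,6)
Row HLt: Mid→(5,4), Hi→(1,6)

TRs: (7,5) (5,3) | TRt: (7,7) (5,3) | TLs: (7,5) (1,6) | TLt: (7,7) (1,6) | HRs: (5,4) (5,3) | HRt: (5,4) (5,3) | HLs: (5,4) (1,6) | HLt: (5,4) (1,6)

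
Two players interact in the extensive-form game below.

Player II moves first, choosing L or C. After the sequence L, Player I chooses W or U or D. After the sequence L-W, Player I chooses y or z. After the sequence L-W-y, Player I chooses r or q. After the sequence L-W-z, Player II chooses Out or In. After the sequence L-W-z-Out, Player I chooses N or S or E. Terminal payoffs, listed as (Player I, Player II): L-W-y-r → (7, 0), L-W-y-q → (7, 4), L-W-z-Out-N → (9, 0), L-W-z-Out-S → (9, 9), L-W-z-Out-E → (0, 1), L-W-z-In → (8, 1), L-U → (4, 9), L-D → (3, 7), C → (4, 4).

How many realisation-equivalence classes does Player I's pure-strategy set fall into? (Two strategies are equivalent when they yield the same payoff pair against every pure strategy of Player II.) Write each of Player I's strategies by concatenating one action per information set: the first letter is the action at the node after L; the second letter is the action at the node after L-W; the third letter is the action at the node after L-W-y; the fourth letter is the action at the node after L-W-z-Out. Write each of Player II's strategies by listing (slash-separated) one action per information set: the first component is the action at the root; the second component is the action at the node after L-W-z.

7

Player I has 36 pure strategies: WyrN, WyrS, WyrE, WyqN, WyqS, WyqE, WzrN, WzrS, WzrE, WzqN, WzqS, WzqE, UyrN, UyrS, UyrE, UyqN, UyqS, UyqE, UzrN, UzrS, UzrE, UzqN, UzqS, UzqE, DyrN, DyrS, DyrE, DyqN, DyqS, DyqE, DzrN, DzrS, DzrE, DzqN, DzqS, DzqE. Columns: L/Out, L/In, C/Out, C/In.
{WyrN, WyrS, WyrE} → row (7,0) (7,0) (4,4) (4,4)
{WyqN, WyqS, WyqE} → row (7,4) (7,4) (4,4) (4,4)
{WzrN, WzqN} → row (9,0) (8,1) (4,4) (4,4)
{WzrS, WzqS} → row (9,9) (8,1) (4,4) (4,4)
{WzrE, WzqE} → row (0,1) (8,1) (4,4) (4,4)
{UyrN, UyrS, UyrE, UyqN, UyqS, UyqE, UzrN, UzrS, UzrE, UzqN, UzqS, UzqE} → row (4,9) (4,9) (4,4) (4,4)
{DyrN, DyrS, DyrE, DyqN, DyqS, DyqE, DzrN, DzrS, DzrE, DzqN, DzqS, DzqE} → row (3,7) (3,7) (4,4) (4,4)
That's 7 distinct rows out of 36 strategies.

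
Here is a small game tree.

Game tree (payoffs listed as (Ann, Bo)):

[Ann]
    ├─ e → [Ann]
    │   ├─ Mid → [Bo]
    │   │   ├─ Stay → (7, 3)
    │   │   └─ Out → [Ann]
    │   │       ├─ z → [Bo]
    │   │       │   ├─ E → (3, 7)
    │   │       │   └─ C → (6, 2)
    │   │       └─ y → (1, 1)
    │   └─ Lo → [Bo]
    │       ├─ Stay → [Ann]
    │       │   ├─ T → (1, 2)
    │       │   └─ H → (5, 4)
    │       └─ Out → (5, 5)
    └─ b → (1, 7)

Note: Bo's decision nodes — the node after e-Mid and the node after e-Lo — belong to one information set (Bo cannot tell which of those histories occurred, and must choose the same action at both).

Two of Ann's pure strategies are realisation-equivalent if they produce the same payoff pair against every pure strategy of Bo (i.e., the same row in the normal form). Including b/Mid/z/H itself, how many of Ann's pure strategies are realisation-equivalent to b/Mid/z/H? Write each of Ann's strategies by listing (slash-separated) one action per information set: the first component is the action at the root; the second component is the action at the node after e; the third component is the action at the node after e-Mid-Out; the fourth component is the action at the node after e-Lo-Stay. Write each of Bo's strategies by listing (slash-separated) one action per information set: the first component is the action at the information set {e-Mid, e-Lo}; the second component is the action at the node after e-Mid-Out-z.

8

Row for b/Mid/z/H (columns Stay/E, Stay/C, Out/E, Out/C): (1,7) (1,7) (1,7) (1,7).
Under b/Mid/z/H, Ann's choice at the node after e and at the node after e-Mid-Out and at the node after e-Lo-Stay can never be reached regardless of what Bo does, so varying those choices leaves every outcome unchanged.
Holding the reachable choices fixed and varying the unreachable ones freely already gives 2 × 2 × 2 = 8 equivalent strategies.
No other strategy reproduces this row, so those 8 are the full class: b/Mid/z/T, b/Mid/z/H, b/Mid/y/T, b/Mid/y/H, b/Lo/z/T, b/Lo/z/H, b/Lo/y/T, b/Lo/y/H.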